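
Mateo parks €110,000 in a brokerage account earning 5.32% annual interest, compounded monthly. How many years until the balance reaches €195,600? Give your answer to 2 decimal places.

(1 + 0.00443333)^(12t) = 195,600/110,000 = 1.7782.
12t·ln(1 + 0.00443333) = ln(1.7782); 12t = 0.57559/0.00442354 ≈ 130.1202.
t ≈ 10.8434 years.

10.84 years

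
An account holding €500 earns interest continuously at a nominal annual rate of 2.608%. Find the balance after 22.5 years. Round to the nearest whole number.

€899

A = P·e^(rt) = 500·e^(0.02608·22.5) = 500·e^0.5868.
e^0.5868 ≈ 1.79822488, so A ≈ 899.1124.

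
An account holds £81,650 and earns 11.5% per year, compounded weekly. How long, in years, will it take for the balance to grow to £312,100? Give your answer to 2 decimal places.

11.67 years

(1 + 0.00221154)^(52t) = 312,100/81,650 = 3.8224.
52t·ln(1 + 0.00221154) = ln(3.8224); 52t = 1.3409/0.0022091 ≈ 606.9820.
t ≈ 11.6727 years.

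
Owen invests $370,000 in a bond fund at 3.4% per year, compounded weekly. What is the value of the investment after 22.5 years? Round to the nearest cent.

Growth factor = (1 + 0.034/52)^1170 ≈ 2.14845722073.
A ≈ 370,000 × 2.14845722073 ≈ 794,929.1717.

$794,929.17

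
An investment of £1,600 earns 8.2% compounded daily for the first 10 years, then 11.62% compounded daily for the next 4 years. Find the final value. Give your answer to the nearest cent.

£5,781.35

After 10 years at 8.2%: 1,600 × 2.270290744 ≈ 3,632.4652.
Then 4 years at 11.62%: 3,632.4652 × 1.591578084 ≈ 5,781.3520.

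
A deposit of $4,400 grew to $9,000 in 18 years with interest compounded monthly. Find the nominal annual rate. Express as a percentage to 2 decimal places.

3.98%

(1 + r/12)^216 = 9,000/4,400 = 2.04545.
1 + r/12 = 2.04545^(1/216) ≈ 1.003319, so r/12 ≈ 0.00331855.
r ≈ 12·0.00331855 = 3.98226%.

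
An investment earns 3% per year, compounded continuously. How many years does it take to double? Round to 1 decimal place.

23.1 years

e^(0.03t) = 2, so 0.03t = ln 2 ≈ 0.69315.
t ≈ 0.69315/0.03 ≈ 23.1049.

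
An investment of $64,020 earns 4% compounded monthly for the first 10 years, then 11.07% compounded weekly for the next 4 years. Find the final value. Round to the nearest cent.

$148,540.80

After 10 years at 4%: 64,020 × 1.49083268242 ≈ 95,443.1083.
Then 4 years at 11.07%: 95,443.1083 × 1.55632821922 ≈ 148,540.8028.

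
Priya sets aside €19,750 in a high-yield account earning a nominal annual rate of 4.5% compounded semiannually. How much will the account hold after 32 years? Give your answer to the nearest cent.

Growth factor = (1 + 0.0225)^64 ≈ 4.1538639437.
A ≈ 19,750 × 4.1538639437 ≈ 82,038.8129.

€82,038.81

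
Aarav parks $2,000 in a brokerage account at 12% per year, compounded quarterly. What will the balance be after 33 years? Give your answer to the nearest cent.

$98,979.14

Growth factor = (1 + 0.03)^132 ≈ 49.489567802.
A ≈ 2,000 × 49.489567802 ≈ 98,979.1356.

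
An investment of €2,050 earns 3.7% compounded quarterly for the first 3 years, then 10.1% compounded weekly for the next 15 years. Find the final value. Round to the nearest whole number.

€10,401

After 3 years at 3.7%: 2,050 × 1.1168249228 ≈ 2,289.4911.
Then 15 years at 10.1%: 2,289.4911 × 4.542741136 ≈ 10,400.5654.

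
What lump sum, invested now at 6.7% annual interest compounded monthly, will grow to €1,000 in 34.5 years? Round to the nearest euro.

€100

Periodic rate = 6.7%/12 = 0.00558333; 414 periods.
P = 1,000/(1 + 0.067/12)^414 ≈ 1,000/10.0248898 ≈ 99.7517.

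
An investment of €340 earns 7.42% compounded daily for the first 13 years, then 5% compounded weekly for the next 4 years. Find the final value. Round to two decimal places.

Phase 1: 340·(1 + 0.0742/365)^4745 ≈ 891.9835.
Phase 2: 891.9835·(1 + 0.05/52)^208 ≈ 1,089.3664.

€1,089.37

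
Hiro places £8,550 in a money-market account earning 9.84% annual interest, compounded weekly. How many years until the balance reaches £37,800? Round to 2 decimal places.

15.12 years

(1 + 0.00189231)^(52t) = 37,800/8,550 = 4.4211.
52t·ln(1 + 0.00189231) = ln(4.4211); 52t = 1.4864/0.00189052 ≈ 786.2272.
t ≈ 15.1198 years.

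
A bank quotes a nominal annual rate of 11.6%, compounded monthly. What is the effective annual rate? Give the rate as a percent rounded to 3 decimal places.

12.237%

One year is 12 periods at 0.00966667 each: (1 + 0.00966667)^12 ≈ 1.12237.
EAR = 1.12237 − 1 ≈ 12.23704%.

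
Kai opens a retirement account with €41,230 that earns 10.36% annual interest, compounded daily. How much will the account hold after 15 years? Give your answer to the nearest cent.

Growth factor = (1 + 0.1036/365)^5475 ≈ 4.72931088421.
A ≈ 41,230 × 4.72931088421 ≈ 194,989.4878.

€194,989.49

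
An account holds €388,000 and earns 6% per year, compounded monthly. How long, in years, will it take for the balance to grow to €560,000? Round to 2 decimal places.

We need (1 + 0.005)^(12t) = 1.4433, so 12t = ln 1.4433 / ln 1.005 ≈ 73.5696.
t ≈ 73.5696/12 = 6.1308 years.

6.13 years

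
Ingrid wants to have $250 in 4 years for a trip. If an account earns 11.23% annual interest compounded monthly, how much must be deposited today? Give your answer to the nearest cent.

$159.87

Periodic rate = 11.23%/12 = 0.00935833; 48 periods.
P = 250/(1 + 0.1123/12)^48 ≈ 250/1.56378809 ≈ 159.8682.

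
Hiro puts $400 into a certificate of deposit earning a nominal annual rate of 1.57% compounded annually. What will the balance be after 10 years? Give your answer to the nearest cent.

Growth factor = (1 + 0.0157)^10 ≈ 1.16856944.
A ≈ 400 × 1.16856944 ≈ 467.4278.

$467.43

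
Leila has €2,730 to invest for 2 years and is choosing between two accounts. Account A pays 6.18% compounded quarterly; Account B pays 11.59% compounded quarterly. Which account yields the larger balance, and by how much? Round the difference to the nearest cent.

Account B, by €344.60

A: (1 + 0.01545)^8 ≈ 1.130494234, so 2,730 × 1.130494234 ≈ 3,086.2493.
B: (1 + 0.028975)^8 ≈ 1.256720172, so 2,730 × 1.256720172 ≈ 3,430.8461.
Difference ≈ 344.5968 in favor of B.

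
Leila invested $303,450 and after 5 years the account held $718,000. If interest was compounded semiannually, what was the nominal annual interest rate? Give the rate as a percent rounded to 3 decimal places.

The 10-period growth factor is 718,000/303,450 = 2.36612.
r/2 = 2.36612^(1/10) − 1 ≈ 0.0899429, so r ≈ 2·0.0899429 = 17.98857%.

17.989%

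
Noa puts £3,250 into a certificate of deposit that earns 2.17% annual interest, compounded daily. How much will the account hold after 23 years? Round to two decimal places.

Growth factor = (1 + 0.0217/365)^8395 ≈ 1.647213651.
A ≈ 3,250 × 1.647213651 ≈ 5,353.4444.

£5,353.44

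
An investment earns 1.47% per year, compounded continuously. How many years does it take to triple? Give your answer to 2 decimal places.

74.74 years

e^(0.0147t) = 3, so 0.0147t = ln 3 ≈ 1.0986.
t ≈ 1.0986/0.0147 ≈ 74.7355.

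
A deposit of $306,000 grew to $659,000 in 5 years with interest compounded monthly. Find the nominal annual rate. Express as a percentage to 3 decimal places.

(1 + r/12)^60 = 659,000/306,000 = 2.15359.
1 + r/12 = 2.15359^(1/60) ≈ 1.012868, so r/12 ≈ 0.0128677.
r ≈ 12·0.0128677 = 15.44127%.

15.441%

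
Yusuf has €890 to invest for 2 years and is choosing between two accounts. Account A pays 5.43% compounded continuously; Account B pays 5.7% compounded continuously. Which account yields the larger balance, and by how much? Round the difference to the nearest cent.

A: e^(0.0543·2) = e^0.1086 ≈ 1.11471637, so 890 × 1.11471637 ≈ 992.0976.
B: e^(0.057·2) = e^0.114 ≈ 1.12075212, so 890 × 1.12075212 ≈ 997.4694.
Difference ≈ 5.3718 in favor of B.

Account B, by €5.37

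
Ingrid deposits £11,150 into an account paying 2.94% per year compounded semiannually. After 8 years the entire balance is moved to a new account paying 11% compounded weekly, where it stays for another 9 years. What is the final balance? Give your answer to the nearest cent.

£37,859.50

After 8 years at 2.94%: 11,150 × 1.2629977184 ≈ 14,082.4246.
Then 9 years at 11%: 14,082.4246 × 2.6884218779 ≈ 37,859.4983.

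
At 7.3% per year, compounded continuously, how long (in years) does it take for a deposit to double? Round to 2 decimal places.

9.50 years

e^(0.073t) = 2, so 0.073t = ln 2 ≈ 0.69315.
t ≈ 0.69315/0.073 ≈ 9.4952.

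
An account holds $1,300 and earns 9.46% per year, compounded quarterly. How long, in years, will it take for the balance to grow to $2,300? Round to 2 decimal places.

We need (1 + 0.02365)^(4t) = 1.7692, so 4t = ln 1.7692 / ln 1.02365 ≈ 24.4087.
t ≈ 24.4087/4 = 6.1022 years.

6.10 years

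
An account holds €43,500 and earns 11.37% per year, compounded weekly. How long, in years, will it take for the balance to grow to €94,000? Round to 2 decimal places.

6.78 years

(1 + 0.00218654)^(52t) = 94,000/43,500 = 2.1609.
52t·ln(1 + 0.00218654) = ln(2.1609); 52t = 0.77053/0.00218415 ≈ 352.7841.
t ≈ 6.7843 years.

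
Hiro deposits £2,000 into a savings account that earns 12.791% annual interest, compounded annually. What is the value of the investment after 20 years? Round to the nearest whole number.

£22,208

Annual rate = 12.791% = 0.12791; years = 20.
A = 2,000·(1 + 0.12791)^20 ≈ 2,000·11.104242618 ≈ 22,208.4852.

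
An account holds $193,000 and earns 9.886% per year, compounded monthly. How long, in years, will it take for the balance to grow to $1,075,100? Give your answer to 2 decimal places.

(1 + 0.00823833)^(12t) = 1,075,100/193,000 = 5.5705.
12t·ln(1 + 0.00823833) = ln(5.5705); 12t = 1.7175/0.00820458 ≈ 209.3316.
t ≈ 17.4443 years.

17.44 years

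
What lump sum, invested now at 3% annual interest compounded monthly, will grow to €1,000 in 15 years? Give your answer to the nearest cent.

Periodic rate = 3%/12 = 0.0025; 180 periods.
P = 1,000/(1 + 0.0025)^180 ≈ 1,000/1.56743172 ≈ 637.9863.

€637.99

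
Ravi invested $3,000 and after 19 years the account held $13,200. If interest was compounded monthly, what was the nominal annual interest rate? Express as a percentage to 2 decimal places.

The 228-period growth factor is 13,200/3,000 = 4.4.
r/12 = 4.4^(1/228) − 1 ≈ 0.00651943, so r ≈ 12·0.00651943 = 7.82331%.

7.82%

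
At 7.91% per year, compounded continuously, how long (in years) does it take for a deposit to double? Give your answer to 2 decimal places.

8.76 years

e^(0.0791t) = 2, so 0.0791t = ln 2 ≈ 0.69315.
t ≈ 0.69315/0.0791 ≈ 8.7629.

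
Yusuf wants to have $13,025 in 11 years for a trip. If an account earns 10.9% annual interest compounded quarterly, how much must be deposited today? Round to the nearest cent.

Growth factor = (1 + 0.02725)^44 ≈ 3.2640033596.
P = 13,025/3.2640033596 ≈ 3,990.4983.

$3,990.50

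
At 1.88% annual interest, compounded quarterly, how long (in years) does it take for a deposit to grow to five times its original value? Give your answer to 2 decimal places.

(1 + 0.0047)^(4t) = 5.
4t = ln 5 / ln(1 + 0.0047) ≈ 1.6094/0.00468899 ≈ 343.2377.
t ≈ 85.8094.

85.81 years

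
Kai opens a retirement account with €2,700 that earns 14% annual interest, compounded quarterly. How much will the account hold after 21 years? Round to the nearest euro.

€48,568

Growth factor = (1 + 0.035)^84 ≈ 17.988269379.
A ≈ 2,700 × 17.988269379 ≈ 48,568.3273.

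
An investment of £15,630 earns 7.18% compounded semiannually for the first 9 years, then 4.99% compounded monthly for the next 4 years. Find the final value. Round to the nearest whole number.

£35,990

After 9 years at 7.18%: 15,630 × 1.8867788322 ≈ 29,490.3531.
Then 4 years at 4.99%: 29,490.3531 × 1.2204091181 ≈ 35,990.2959.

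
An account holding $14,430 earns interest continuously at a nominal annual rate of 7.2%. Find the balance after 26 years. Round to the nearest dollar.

$93,814

A = P·e^(rt) = 14,430·e^(0.072·26) = 14,430·e^1.872.
e^1.872 ≈ 6.5012859773, so A ≈ 93,813.5567.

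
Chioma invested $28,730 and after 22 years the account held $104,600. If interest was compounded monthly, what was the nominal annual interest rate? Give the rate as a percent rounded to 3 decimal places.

5.888%

The 264-period growth factor is 104,600/28,730 = 3.64079.
r/12 = 3.64079^(1/264) − 1 ≈ 0.0049067, so r ≈ 12·0.0049067 = 5.88804%.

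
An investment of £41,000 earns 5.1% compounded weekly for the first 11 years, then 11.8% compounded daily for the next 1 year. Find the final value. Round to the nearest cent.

After 11 years at 5.1%: 41,000 × 1.7519423277 ≈ 71,829.6354.
Then 1 years at 11.8%: 71,829.6354 × 1.1252226533 ≈ 80,824.3330.

£80,824.33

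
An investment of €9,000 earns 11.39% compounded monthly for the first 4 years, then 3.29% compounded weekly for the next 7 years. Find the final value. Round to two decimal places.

€17,830.37

Phase 1: 9,000·(1 + 0.1139/12)^48 ≈ 14,163.6095.
Phase 2: 14,163.6095·(1 + 0.0329/52)^364 ≈ 17,830.3692.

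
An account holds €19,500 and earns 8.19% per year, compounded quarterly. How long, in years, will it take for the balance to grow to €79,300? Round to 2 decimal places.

17.30 years

(1 + 0.020475)^(4t) = 79,300/19,500 = 4.0667.
4t·ln(1 + 0.020475) = ln(4.0667); 4t = 1.4028/0.0202682 ≈ 69.2130.
t ≈ 17.3033 years.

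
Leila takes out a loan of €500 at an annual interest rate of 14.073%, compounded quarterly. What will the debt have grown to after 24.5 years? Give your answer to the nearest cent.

Growth factor = (1 + 0.0351825)^98 ≈ 29.624996705.
A ≈ 500 × 29.624996705 ≈ 14,812.4984.

€14,812.50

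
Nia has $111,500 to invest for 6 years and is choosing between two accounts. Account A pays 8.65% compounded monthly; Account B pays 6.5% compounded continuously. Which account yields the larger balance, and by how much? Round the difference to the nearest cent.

Account A growth factor: (1 + 0.0865/12)^72 ≈ 1.67722120323; balance ≈ 187,010.1642.
Account B growth factor: e^(0.065·6) = e^0.39 ≈ 1.47698079388; balance ≈ 164,683.3585.
Account A is larger by 22,326.8056.

Account A, by $22,326.81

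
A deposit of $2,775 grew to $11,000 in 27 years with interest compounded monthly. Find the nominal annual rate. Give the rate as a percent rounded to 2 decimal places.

5.11%

The 324-period growth factor is 11,000/2,775 = 3.96396.
r/12 = 3.96396^(1/324) − 1 ≈ 0.0042598, so r ≈ 12·0.0042598 = 5.11176%.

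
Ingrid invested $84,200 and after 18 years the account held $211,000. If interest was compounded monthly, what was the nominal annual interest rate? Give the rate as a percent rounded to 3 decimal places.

5.115%

(1 + r/12)^216 = 211,000/84,200 = 2.50594.
1 + r/12 = 2.50594^(1/216) ≈ 1.004262, so r/12 ≈ 0.00426213.
r ≈ 12·0.00426213 = 5.11455%.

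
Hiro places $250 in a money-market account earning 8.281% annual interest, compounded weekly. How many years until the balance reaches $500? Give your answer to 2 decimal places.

(1 + 0.0015925)^(52t) = 500/250 = 2.
52t·ln(1 + 0.0015925) = ln(2); 52t = 0.69315/0.00159123 ≈ 435.6037.
t ≈ 8.3770 years.

8.38 years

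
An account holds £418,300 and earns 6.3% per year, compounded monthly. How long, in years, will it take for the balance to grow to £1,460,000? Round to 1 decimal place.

(1 + 0.00525)^(12t) = 1,460,000/418,300 = 3.4903.
12t·ln(1 + 0.00525) = ln(3.4903); 12t = 1.25/0.00523627 ≈ 238.7183.
t ≈ 19.8932 years.

19.9 years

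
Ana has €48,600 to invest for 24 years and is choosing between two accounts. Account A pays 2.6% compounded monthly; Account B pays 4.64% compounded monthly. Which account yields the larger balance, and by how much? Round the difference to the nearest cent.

A: (1 + 0.026/12)^288 ≈ 1.8651192179, so 48,600 × 1.8651192179 ≈ 90,644.7940.
B: (1 + 0.0464/12)^288 ≈ 3.03876922672, so 48,600 × 3.03876922672 ≈ 147,684.1844.
Difference ≈ 57,039.3904 in favor of B.

Account B, by €57,039.39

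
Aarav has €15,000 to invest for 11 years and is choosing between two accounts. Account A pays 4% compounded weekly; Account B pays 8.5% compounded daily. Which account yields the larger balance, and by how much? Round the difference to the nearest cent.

A: (1 + 0.04/52)^572 ≈ 1.5524446096, so 15,000 × 1.5524446096 ≈ 23,286.6691.
B: (1 + 0.085/365)^4015 ≈ 2.5469362011, so 15,000 × 2.5469362011 ≈ 38,204.0430.
Difference ≈ 14,917.3739 in favor of B.

Account B, by €14,917.37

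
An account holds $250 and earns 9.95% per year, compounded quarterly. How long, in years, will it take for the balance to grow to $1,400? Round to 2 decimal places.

17.53 years

We need (1 + 0.024875)^(4t) = 5.6, so 4t = ln 5.6 / ln 1.024875 ≈ 70.1148.
t ≈ 70.1148/4 = 17.5287 years.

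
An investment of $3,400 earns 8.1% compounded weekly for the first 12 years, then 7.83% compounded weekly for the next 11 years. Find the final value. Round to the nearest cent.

$21,235.44

After 12 years at 8.1%: 3,400 × 2.6412274354 ≈ 8,980.1733.
Then 11 years at 7.83%: 8,980.1733 × 2.3647024278 ≈ 21,235.4376.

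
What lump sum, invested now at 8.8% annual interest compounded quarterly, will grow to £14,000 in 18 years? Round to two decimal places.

£2,921.89

Growth factor = (1 + 0.022)^72 ≈ 4.7914228262.
P = 14,000/4.7914228262 ≈ 2,921.8878.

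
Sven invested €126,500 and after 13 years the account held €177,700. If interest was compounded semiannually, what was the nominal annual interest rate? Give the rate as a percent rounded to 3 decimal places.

2.631%

The 26-period growth factor is 177,700/126,500 = 1.40474.
r/2 = 1.40474^(1/26) − 1 ≈ 0.0131571, so r ≈ 2·0.0131571 = 2.63143%.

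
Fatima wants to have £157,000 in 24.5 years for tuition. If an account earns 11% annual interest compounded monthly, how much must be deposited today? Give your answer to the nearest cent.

Growth factor = (1 + 0.11/12)^294 ≈ 14.6248609655.
P = 157,000/14.6248609655 ≈ 10,735.1448.

£10,735.14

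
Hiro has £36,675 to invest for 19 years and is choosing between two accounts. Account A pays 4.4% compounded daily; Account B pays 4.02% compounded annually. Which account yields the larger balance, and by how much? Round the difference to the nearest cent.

Account A, by £7,057.85

Account A growth factor: (1 + 0.044/365)^6935 ≈ 2.3070037738; balance ≈ 84,609.3634.
Account B growth factor: (1 + 0.0402)^19 ≈ 2.1145606169; balance ≈ 77,551.5106.
Account A is larger by 7,057.8528.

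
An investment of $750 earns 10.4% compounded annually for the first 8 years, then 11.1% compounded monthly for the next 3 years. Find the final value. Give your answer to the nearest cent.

$2,305.52

After 8 years at 10.4%: 750 × 2.206747215 ≈ 1,655.0604.
Then 3 years at 11.1%: 1,655.0604 × 1.39301339 ≈ 2,305.5213.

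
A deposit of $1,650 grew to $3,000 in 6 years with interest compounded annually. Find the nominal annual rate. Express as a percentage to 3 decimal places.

10.477%

(1 + r)^6 = 3,000/1,650 = 1.81818.
1 + r = 1.81818^(1/6) ≈ 1.104773, so r ≈ 0.104773.
r ≈ 10.47726%.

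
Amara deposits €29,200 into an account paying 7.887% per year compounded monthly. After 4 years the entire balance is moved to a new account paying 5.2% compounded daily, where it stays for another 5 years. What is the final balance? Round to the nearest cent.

€51,862.60

Phase 1: 29,200·(1 + 0.0065725)^48 ≈ 39,989.4826.
Phase 2: 39,989.4826·(1 + 0.052/365)^1825 ≈ 51,862.6026.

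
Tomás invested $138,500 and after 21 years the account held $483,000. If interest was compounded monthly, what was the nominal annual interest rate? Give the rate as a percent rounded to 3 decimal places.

(1 + r/12)^252 = 483,000/138,500 = 3.48736.
1 + r/12 = 3.48736^(1/252) ≈ 1.004969, so r/12 ≈ 0.00496924.
r ≈ 12·0.00496924 = 5.96308%.

5.963%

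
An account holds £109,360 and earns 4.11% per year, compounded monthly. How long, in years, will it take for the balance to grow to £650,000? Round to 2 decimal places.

43.44 years

We need (1 + 0.003425)^(12t) = 5.9437, so 12t = ln 5.9437 / ln 1.003425 ≈ 521.2782.
t ≈ 521.2782/12 = 43.4398 years.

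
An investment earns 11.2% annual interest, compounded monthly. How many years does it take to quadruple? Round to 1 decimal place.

12.4 years

(1 + 0.00933333)^(12t) = 4.
12t = ln 4 / ln(1 + 0.00933333) ≈ 1.3863/0.00929005 ≈ 149.2236.
t ≈ 12.4353.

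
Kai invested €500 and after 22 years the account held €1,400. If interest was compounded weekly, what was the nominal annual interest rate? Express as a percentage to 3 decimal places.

4.682%

The 1144-period growth factor is 1,400/500 = 2.8.
r/52 = 2.8^(1/1144) − 1 ≈ 0.000900422, so r ≈ 52·0.000900422 = 4.68219%.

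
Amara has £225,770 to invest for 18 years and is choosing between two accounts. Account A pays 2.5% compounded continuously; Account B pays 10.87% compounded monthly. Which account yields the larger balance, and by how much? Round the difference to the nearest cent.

Account B, by £1,229,288.05

A: e^(0.025·18) = e^0.45 ≈ 1.56831218549, so 225,770 × 1.56831218549 ≈ 354,077.8421.
B: (1 + 0.1087/12)^216 ≈ 7.013181058504, so 225,770 × 7.013181058504 ≈ 1,583,365.8876.
Difference ≈ 1,229,288.0455 in favor of B.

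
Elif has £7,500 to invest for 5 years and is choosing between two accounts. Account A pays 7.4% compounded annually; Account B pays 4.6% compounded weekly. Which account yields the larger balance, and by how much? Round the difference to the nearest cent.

A: (1 + 0.074)^5 ≈ 1.4289643919, so 7,500 × 1.4289643919 ≈ 10,717.2329.
B: (1 + 0.046/52)^260 ≈ 1.258472054, so 7,500 × 1.258472054 ≈ 9,438.5404.
Difference ≈ 1,278.6925 in favor of A.

Account A, by £1,278.69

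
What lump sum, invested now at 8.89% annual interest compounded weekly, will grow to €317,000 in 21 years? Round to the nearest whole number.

Periodic rate = 8.89%/52 = 0.00170962; 1092 periods.
P = 317,000/(1 + 0.0889/52)^1092 ≈ 317,000/6.45791154992 ≈ 49,087.0768.

€49,087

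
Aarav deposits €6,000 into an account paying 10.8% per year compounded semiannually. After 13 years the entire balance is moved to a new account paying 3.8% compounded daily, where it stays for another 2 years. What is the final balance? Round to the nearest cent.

€25,410.42

Phase 1: 6,000·(1 + 0.054)^26 ≈ 23,550.8797.
Phase 2: 23,550.8797·(1 + 0.038/365)^730 ≈ 25,410.4172.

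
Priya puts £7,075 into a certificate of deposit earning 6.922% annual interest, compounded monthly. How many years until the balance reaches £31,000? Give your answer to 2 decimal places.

(1 + 0.00576833)^(12t) = 31,000/7,075 = 4.3816.
12t·ln(1 + 0.00576833) = ln(4.3816); 12t = 1.4774/0.00575176 ≈ 256.8639.
t ≈ 21.4053 years.

21.41 years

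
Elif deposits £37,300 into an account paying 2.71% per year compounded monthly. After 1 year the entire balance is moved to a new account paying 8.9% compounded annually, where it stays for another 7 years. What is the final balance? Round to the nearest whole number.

Phase 1: 37,300·(1 + 0.0271/12)^12 ≈ 38,323.4803.
Phase 2: 38,323.4803·(1 + 0.089)^7 ≈ 69,608.1515.

£69,608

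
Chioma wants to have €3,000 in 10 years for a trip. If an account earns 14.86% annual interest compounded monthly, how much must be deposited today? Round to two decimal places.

Growth factor = (1 + 0.1486/12)^120 ≈ 4.379236712.
P = 3,000/4.379236712 ≈ 685.0509.

€685.05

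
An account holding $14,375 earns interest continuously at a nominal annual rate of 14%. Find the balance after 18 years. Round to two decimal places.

A = P·e^(rt) = 14,375·e^(0.14·18) = 14,375·e^2.52.
e^2.52 ≈ 12.4285966636, so A ≈ 178,661.0770.

$178,661.08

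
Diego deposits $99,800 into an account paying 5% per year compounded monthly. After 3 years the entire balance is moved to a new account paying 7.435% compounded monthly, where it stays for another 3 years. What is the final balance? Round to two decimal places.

After 3 years at 5%: 99,800 × 1.16147223133 ≈ 115,914.9287.
Then 3 years at 7.435%: 115,914.9287 × 1.249023256 ≈ 144,780.4416.

$144,780.44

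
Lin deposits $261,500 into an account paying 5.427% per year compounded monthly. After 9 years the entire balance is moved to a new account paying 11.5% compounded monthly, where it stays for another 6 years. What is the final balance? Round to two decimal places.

$845,964.89

Phase 1: 261,500·(1 + 0.0045225)^108 ≈ 425,712.0334.
Phase 2: 425,712.0334·(1 + 0.115/12)^72 ≈ 845,964.8941.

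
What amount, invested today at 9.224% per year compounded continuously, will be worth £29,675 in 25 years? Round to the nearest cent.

£2,957.38

P = A·e^(−rt) = 29,675·e^(−2.306).
e^(−2.306) ≈ 0.099659091716, so P ≈ 2,957.3835.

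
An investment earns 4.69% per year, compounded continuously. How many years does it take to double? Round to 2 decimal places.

14.78 years

e^(0.0469t) = 2, so 0.0469t = ln 2 ≈ 0.69315.
t ≈ 0.69315/0.0469 ≈ 14.7793.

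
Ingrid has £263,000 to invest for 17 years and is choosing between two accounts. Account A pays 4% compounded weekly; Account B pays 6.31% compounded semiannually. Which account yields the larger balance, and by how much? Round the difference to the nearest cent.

Account A growth factor: (1 + 0.04/52)^884 ≈ 1.97336181931; balance ≈ 518,994.1585.
Account B growth factor: (1 + 0.03155)^34 ≈ 2.87521043215; balance ≈ 756,180.3437.
Account B is larger by 237,186.1852.

Account B, by £237,186.19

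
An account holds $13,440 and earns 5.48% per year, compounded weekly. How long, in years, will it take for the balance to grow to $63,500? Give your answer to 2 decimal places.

We need (1 + 0.00105385)^(52t) = 4.7247, so 52t = ln 4.7247 / ln 1.001054 ≈ 1474.2405.
t ≈ 1474.2405/52 = 28.3508 years.

28.35 years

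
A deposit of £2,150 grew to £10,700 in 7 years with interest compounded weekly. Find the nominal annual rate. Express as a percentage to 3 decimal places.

The 364-period growth factor is 10,700/2,150 = 4.97674.
r/52 = 4.97674^(1/364) − 1 ≈ 0.00441846, so r ≈ 52·0.00441846 = 22.97598%.

22.976%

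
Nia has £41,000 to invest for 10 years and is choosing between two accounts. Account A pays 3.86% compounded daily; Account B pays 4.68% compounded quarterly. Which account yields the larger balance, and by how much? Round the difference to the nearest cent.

Account B, by £4,977.84

Account A growth factor: (1 + 0.0386/365)^3650 ≈ 1.4710546478; balance ≈ 60,313.2406.
Account B growth factor: (1 + 0.0117)^40 ≈ 1.5924653806; balance ≈ 65,291.0806.
Account B is larger by 4,977.8400.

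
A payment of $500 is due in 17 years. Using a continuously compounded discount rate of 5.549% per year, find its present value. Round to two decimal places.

P = A·e^(−rt) = 500·e^(−0.94333).
e^(−0.94333) ≈ 0.389329208, so P ≈ 194.6646.

$194.66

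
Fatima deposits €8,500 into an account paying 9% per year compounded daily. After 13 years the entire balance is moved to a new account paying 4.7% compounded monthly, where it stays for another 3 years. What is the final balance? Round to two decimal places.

Phase 1: 8,500·(1 + 0.09/365)^4745 ≈ 27,382.9879.
Phase 2: 27,382.9879·(1 + 0.047/12)^36 ≈ 31,520.7650.

€31,520.76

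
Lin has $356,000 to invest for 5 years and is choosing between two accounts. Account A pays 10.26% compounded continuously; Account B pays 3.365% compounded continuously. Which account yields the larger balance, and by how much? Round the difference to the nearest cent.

Account A, by $173,394.14

A: e^(0.1026·5) = e^0.513 ≈ 1.67029456984, so 356,000 × 1.67029456984 ≈ 594,624.8669.
B: e^(0.03365·5) = e^0.16825 ≈ 1.18323238177, so 356,000 × 1.18323238177 ≈ 421,230.7279.
Difference ≈ 173,394.1390 in favor of A.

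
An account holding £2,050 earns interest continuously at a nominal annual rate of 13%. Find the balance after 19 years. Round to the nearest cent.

A = P·e^(rt) = 2,050·e^(0.13·19) = 2,050·e^2.47.
e^2.47 ≈ 11.822446852, so A ≈ 24,236.0160.

£24,236.02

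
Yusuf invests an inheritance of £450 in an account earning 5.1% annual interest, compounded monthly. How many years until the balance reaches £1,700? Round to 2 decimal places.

(1 + 0.00425)^(12t) = 1,700/450 = 3.7778.
12t·ln(1 + 0.00425) = ln(3.7778); 12t = 1.3291/0.00424099 ≈ 313.4020.
t ≈ 26.1168 years.

26.12 years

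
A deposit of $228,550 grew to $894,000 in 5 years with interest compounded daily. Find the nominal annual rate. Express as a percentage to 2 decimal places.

(1 + r/365)^1825 = 894,000/228,550 = 3.91162.
1 + r/365 = 3.91162^(1/1825) ≈ 1.000748, so r/365 ≈ 0.00074765.
r ≈ 365·0.00074765 = 27.28921%.

27.29%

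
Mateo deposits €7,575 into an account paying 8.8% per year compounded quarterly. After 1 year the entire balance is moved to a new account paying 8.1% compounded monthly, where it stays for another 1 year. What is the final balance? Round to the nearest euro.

€8,959

Phase 1: 7,575·(1 + 0.022)^4 ≈ 8,263.9222.
Phase 2: 8,263.9222·(1 + 0.00675)^12 ≈ 8,958.7183.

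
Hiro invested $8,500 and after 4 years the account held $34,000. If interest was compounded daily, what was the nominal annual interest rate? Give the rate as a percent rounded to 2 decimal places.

34.67%

The 1460-period growth factor is 34,000/8,500 = 4.
r/365 = 4^(1/1460) − 1 ≈ 0.000949968, so r ≈ 365·0.000949968 = 34.67382%.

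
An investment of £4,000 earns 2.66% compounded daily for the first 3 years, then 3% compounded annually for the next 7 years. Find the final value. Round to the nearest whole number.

£5,328

After 3 years at 2.66%: 4,000 × 1.083067283 ≈ 4,332.2691.
Then 7 years at 3%: 4,332.2691 × 1.229873865 ≈ 5,328.1446.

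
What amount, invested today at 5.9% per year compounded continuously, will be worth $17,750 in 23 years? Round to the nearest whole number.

$4,569

P = A·e^(−rt) = 17,750·e^(−1.357).
e^(−1.357) ≈ 0.25743191541, so P ≈ 4,569.4165.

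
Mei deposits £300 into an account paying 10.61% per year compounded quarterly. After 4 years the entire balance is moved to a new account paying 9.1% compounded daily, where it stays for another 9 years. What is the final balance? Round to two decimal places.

£1,034.37

Phase 1: 300·(1 + 0.026525)^16 ≈ 456.0724.
Phase 2: 456.0724·(1 + 0.091/365)^3285 ≈ 1,034.3716.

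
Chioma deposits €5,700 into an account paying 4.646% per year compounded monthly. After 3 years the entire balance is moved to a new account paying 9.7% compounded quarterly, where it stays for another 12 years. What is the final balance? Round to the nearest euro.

€20,691

After 3 years at 4.646%: 5,700 × 1.1492515196 ≈ 6,550.7337.
Then 12 years at 9.7%: 6,550.7337 × 3.1585422168 ≈ 20,690.7688.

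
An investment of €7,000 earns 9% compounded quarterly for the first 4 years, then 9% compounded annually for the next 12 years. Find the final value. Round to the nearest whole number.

€28,108

After 4 years at 9%: 7,000 × 1.4276214575 ≈ 9,993.3502.
Then 12 years at 9%: 9,993.3502 × 2.8126647818 ≈ 28,107.9442.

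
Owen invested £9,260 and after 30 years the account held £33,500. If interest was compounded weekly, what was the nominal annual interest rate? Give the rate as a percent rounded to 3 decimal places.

(1 + r/52)^1560 = 33,500/9,260 = 3.61771.
1 + r/52 = 3.61771^(1/1560) ≈ 1.000825, so r/52 ≈ 0.000824597.
r ≈ 52·0.000824597 = 4.28790%.

4.288%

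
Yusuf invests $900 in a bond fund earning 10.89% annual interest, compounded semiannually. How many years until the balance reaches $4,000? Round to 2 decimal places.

14.07 years

(1 + 0.05445)^(2t) = 4,000/900 = 4.4444.
2t·ln(1 + 0.05445) = ln(4.4444); 2t = 1.4917/0.0530193 ≈ 28.1342.
t ≈ 14.0671 years.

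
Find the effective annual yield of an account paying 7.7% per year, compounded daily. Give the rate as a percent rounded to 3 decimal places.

8.003%

One year is 365 periods at 0.000210959 each: (1 + 0.000210959)^365 ≈ 1.080033.
EAR = 1.080033 − 1 ≈ 8.00333%.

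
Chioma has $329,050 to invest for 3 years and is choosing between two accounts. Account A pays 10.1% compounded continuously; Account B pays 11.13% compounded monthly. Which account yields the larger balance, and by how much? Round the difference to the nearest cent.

Account B, by $13,274.43

A: e^(0.101·3) = e^0.303 ≈ 1.35391446444, so 329,050 × 1.35391446444 ≈ 445,505.5545.
B: (1 + 0.009275)^36 ≈ 1.39425615005, so 329,050 × 1.39425615005 ≈ 458,779.9862.
Difference ≈ 13,274.4316 in favor of B.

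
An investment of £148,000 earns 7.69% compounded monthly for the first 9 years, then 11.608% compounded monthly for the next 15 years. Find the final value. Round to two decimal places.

£1,668,927.38

After 9 years at 7.69%: 148,000 × 1.993499874816 ≈ 295,037.9815.
Then 15 years at 11.608%: 295,037.9815 × 5.656652663132 ≈ 1,668,927.3836.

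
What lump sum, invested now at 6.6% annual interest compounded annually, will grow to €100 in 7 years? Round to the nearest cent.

€63.93

Annual rate = 6.6% = 0.066; 7 periods.
P = 100/(1 + 0.066)^7 ≈ 100/1.5642294 ≈ 63.9292.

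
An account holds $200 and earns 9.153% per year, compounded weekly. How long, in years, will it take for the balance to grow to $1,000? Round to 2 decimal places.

We need (1 + 0.00176019)^(52t) = 5, so 52t = ln 5 / ln 1.00176 ≈ 915.1579.
t ≈ 915.1579/52 = 17.5992 years.

17.60 years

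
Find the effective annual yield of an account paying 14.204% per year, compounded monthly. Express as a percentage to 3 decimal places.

15.166%

EAR = (1 + 14.204%/12)^12 − 1 = (1 + 0.0118367)^12 − 1.
(1 + 0.0118367)^12 ≈ 1.151662, so EAR ≈ 15.16618%.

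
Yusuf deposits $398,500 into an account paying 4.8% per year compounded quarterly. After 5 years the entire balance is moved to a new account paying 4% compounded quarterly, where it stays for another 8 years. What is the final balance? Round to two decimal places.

$695,540.68

Phase 1: 398,500·(1 + 0.012)^20 ≈ 505,869.5934.
Phase 2: 505,869.5934·(1 + 0.01)^32 ≈ 695,540.6820.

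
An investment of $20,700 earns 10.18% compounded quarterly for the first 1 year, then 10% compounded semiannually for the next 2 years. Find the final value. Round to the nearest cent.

$27,821.82

After 1 years at 10.18%: 20,700 × 1.1057525706 ≈ 22,889.0782.
Then 2 years at 10%: 22,889.0782 × 1.21550625 ≈ 27,821.8176.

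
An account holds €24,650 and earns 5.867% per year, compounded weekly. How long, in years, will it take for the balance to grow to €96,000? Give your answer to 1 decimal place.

(1 + 0.00112827)^(52t) = 96,000/24,650 = 3.8945.
52t·ln(1 + 0.00112827) = ln(3.8945); 52t = 1.3596/0.00112763 ≈ 1205.6857.
t ≈ 23.1863 years.

23.2 years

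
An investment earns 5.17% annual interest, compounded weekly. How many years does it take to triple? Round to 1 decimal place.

21.3 years

(1 + 0.000994231)^(52t) = 3.
52t = ln 3 / ln(1 + 0.000994231) ≈ 1.0986/0.000993737 ≈ 1105.5364.
t ≈ 21.2603.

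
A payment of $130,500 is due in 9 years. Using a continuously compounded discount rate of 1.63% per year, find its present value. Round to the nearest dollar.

P = A·e^(−rt) = 130,500·e^(−0.1467).
e^(−0.1467) ≈ 0.863553004462, so P ≈ 112,693.6671.

$112,694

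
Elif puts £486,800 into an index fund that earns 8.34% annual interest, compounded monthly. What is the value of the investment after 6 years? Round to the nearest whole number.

Periodic rate = 8.34%/12 = 0.00695; periods = 12·6 = 72.
A = 486,800·(1 + 0.00695)^72 ≈ 486,800·1.64652848842 ≈ 801,530.0682.

£801,530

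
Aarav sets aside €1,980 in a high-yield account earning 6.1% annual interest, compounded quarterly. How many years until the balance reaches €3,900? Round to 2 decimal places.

We need (1 + 0.01525)^(4t) = 1.9697, so 4t = ln 1.9697 / ln 1.01525 ≈ 44.7892.
t ≈ 44.7892/4 = 11.1973 years.

11.20 years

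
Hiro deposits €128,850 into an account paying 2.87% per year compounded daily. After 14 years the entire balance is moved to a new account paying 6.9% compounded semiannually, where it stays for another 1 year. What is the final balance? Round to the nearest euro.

€206,081

After 14 years at 2.87%: 128,850 × 1.49448879322 ≈ 192,564.8810.
Then 1 years at 6.9%: 192,564.8810 × 1.07019025 ≈ 206,081.0581.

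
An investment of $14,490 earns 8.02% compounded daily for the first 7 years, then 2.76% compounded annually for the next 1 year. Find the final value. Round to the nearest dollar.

After 7 years at 8.02%: 14,490 × 1.7530170498 ≈ 25,401.2171.
Then 1 years at 2.76%: 25,401.2171 × 1.0276 ≈ 26,102.2906.

$26,102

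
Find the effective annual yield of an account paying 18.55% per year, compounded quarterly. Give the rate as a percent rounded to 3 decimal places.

One year is 4 periods at 0.046375 each: (1 + 0.046375)^4 ≈ 1.198807.
EAR = 1.198807 − 1 ≈ 19.88074%.

19.881%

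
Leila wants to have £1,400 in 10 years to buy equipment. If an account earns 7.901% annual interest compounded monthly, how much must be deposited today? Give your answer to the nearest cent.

Periodic rate = 7.901%/12 = 0.00658417; 120 periods.
P = 1,400/(1 + 0.07901/12)^120 ≈ 1,400/2.197917423 ≈ 636.9666.

£636.97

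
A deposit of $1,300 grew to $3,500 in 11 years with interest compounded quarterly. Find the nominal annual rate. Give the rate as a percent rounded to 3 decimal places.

9.106%

(1 + r/4)^44 = 3,500/1,300 = 2.69231.
1 + r/4 = 2.69231^(1/44) ≈ 1.022764, so r/4 ≈ 0.0227643.
r ≈ 4·0.0227643 = 9.10572%.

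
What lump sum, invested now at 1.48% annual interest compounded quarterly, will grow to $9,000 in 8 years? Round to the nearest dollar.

$7,997

Growth factor = (1 + 0.0037)^32 ≈ 1.12544836.
P = 9,000/1.12544836 ≈ 7,996.8129.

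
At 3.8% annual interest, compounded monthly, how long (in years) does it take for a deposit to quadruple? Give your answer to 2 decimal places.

(1 + 0.00316667)^(12t) = 4.
12t = ln 4 / ln(1 + 0.00316667) ≈ 1.3863/0.00316166 ≈ 438.4699.
t ≈ 36.5392.

36.54 years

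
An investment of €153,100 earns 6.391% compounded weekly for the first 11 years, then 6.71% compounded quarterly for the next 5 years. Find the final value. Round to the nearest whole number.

€431,120

Phase 1: 153,100·(1 + 0.06391/52)^572 ≈ 309,101.4818.
Phase 2: 309,101.4818·(1 + 0.016775)^20 ≈ 431,120.1046.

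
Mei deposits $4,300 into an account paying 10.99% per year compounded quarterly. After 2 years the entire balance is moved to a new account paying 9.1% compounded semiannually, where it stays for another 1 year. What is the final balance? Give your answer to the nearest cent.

After 2 years at 10.99%: 4,300 × 1.242138747 ≈ 5,341.1966.
Then 1 years at 9.1%: 5,341.1966 × 1.09307025 ≈ 5,838.3031.

$5,838.30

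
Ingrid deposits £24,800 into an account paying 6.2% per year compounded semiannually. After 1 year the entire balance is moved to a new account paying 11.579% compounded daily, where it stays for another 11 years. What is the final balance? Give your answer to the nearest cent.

After 1 years at 6.2%: 24,800 × 1.062961 ≈ 26,361.4328.
Then 11 years at 11.579%: 26,361.4328 × 3.5732945542 ≈ 94,197.1643.

£94,197.16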